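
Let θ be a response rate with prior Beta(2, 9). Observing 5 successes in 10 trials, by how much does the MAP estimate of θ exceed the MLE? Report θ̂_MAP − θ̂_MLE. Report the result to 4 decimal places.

MAP − MLE = -0.1842

Posterior is Beta(7, 14); MAP = (7−1)/(21−2) = 6/19 ≈ 0.31579.
MLE ignores the prior: θ̂_MLE = k/n = 5/10 ≈ 0.50000.
Difference = 6/19 − 5/10 = -7/38 ≈ -0.1842.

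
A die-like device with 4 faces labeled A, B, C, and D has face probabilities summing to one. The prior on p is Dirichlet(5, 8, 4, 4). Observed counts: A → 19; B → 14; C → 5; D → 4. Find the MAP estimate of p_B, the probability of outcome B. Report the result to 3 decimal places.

The posterior is Dirichlet(αᵢ + nᵢ) = Dirichlet(24, 22, 9, 8).
For a Dirichlet(a₁,…,a_K) with all aᵢ > 1, the mode has j-th component (aⱼ − 1)/(Σaᵢ − K).
Here Σaᵢ = 63 and K = 4, so p_B = (22 − 1)/(63 − 4) = 21/59 ≈ 0.356.

MAP estimate of p_B = 0.356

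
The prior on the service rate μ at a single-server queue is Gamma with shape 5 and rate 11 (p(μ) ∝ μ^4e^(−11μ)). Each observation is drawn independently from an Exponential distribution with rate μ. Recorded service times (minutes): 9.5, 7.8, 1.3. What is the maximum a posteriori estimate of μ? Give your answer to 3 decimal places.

The Exponential(rate=μ) likelihood is ∝ μ^n e^(−μΣtᵢ). Here n = 3 and Σtᵢ = 9.5 + 7.8 + 1.3 = 18.6.
Posterior ∝ μ^4e^(−11μ) · μ^3e^(−18.6μ) = μ^7e^(−29.6μ), i.e. Gamma(8, 29.6).
Mode = (a−1)/b = 7/29.6 ≈ 0.236.

μ̂_MAP = 0.236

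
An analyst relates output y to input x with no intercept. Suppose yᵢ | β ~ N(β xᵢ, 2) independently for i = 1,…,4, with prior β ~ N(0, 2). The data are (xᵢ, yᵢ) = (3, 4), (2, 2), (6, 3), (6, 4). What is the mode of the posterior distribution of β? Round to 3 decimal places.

log p(β | y) = −Σ(yᵢ − βxᵢ)²/(2·2) − β²/(2·2) + const.
Setting the derivative to zero: Σxᵢ(yᵢ − βxᵢ)/2 − β/2 = 0, so β = Σxᵢyᵢ / (Σxᵢ² + σ²/τ²).
Σxᵢyᵢ = 3·4 + 2·2 + 6·3 + 6·4 = 58; Σxᵢ² = 85; σ²/τ² = 1.
β̂_MAP = 58 / (85 + 1) = 58/86 ≈ 0.674.

β̂_MAP = 0.674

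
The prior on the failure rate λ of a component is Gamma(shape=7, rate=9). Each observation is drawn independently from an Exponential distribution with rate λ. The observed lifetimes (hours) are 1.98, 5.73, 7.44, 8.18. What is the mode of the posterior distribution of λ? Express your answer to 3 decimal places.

λ̂_MAP = 0.309

The Exponential(rate=λ) likelihood is ∝ λ^n e^(−λΣtᵢ). Here n = 4 and Σtᵢ = 1.98 + 5.73 + 7.44 + 8.18 = 23.33.
Posterior ∝ λ^6e^(−9λ) · λ^4e^(−23.33λ) = λ^10e^(−32.33λ), i.e. Gamma(11, 32.33).
Mode = (a−1)/b = 10/32.33 ≈ 0.309.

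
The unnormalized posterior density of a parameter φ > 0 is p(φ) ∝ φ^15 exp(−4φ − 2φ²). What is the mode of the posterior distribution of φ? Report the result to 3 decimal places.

ℓ'(φ) = 15/φ − 4 − 4φ. Setting this to zero and multiplying by φ: 4φ² + 4φ − 15 = 0.
φ = (−4 + √(4² + 4·4·15)) / (2·4) = (−4 + √256) / 8 = (−4 + 16)/8 = 3/2.
ℓ''(φ) = −15/φ² − 4 < 0, confirming a maximum.

φ̂_MAP = 1.500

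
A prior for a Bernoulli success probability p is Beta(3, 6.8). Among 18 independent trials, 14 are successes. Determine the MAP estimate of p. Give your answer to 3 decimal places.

Prior: Beta(3, 6.8).
Data: 14 successes in 18 trials. The binomial likelihood contributes p^14(1−p)^4, so the posterior is Beta(3+14, 6.8+4) = Beta(17, 10.8).
For Beta(a, b) with a, b > 1 the mode is (a−1)/(a+b−2) = 16/25.8 ≈ 0.620.

p̂_MAP = 0.620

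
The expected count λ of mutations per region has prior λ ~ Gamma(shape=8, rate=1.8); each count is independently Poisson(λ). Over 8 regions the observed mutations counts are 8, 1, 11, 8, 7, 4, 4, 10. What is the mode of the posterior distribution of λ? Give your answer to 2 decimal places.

Σxᵢ = 8+1+11+8+7+4+4+10 = 53, with n = 8.
Posterior ∝ λ^7e^(−1.8λ) · λ^53e^(−8λ) = λ^60e^(−9.8λ), i.e. Gamma(shape=61, rate=9.8).
The mode of a Gamma(a, b) with a ≥ 1 (shape–rate) is (a−1)/b = 60/9.8 ≈ 6.12.

λ̂_MAP = 6.12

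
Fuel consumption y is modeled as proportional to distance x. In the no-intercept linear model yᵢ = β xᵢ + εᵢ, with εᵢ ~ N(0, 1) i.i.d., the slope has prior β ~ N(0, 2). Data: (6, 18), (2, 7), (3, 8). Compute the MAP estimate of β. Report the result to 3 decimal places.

β̂_MAP = 2.949

log p(β | y) = −Σ(yᵢ − βxᵢ)²/(2·1) − β²/(2·2) + const.
Setting the derivative to zero: Σxᵢ(yᵢ − βxᵢ)/1 − β/2 = 0, so β = Σxᵢyᵢ / (Σxᵢ² + σ²/τ²).
Σxᵢyᵢ = 6·18 + 2·7 + 3·8 = 146; Σxᵢ² = 49; σ²/τ² = 0.5.
β̂_MAP = 146 / (49 + 0.5) = 146/49.5 ≈ 2.949.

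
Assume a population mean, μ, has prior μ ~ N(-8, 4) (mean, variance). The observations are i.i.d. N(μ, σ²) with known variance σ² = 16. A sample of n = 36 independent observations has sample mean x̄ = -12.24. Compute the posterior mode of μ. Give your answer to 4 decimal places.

n = 36, x̄ = -12.24.
For a Normal prior and Normal likelihood with known variance, the posterior is Normal; its mode equals its mean, the precision-weighted average.
Prior precision 1/σ₀² = 1/4 = 0.25; data precision n/σ² = 36/16 = 2.25.
μ̂ = (0.25·(-8) + 2.25·(-12.24)) / (0.25 + 2.25) = (-29.54)/2.5 = -11.8160.

μ̂_MAP = -11.8160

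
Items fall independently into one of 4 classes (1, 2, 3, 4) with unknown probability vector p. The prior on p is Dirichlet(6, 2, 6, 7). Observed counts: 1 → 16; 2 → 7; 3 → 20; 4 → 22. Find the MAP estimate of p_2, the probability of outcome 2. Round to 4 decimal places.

The posterior is Dirichlet(αᵢ + nᵢ) = Dirichlet(22, 9, 26, 29).
For a Dirichlet(a₁,…,a_K) with all aᵢ > 1, the mode has j-th component (aⱼ − 1)/(Σaᵢ − K).
Here Σaᵢ = 86 and K = 4, so p_2 = (9 − 1)/(86 − 4) = 8/82 ≈ 0.0976.

MAP estimate: 0.0976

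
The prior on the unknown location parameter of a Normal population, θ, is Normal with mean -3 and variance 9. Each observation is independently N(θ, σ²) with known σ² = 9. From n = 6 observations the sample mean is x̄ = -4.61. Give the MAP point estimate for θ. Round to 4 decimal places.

θ̂_MAP = -4.3800

n = 6, x̄ = -4.61.
For a Normal prior and Normal likelihood with known variance, the posterior is Normal; its mode equals its mean, the precision-weighted average.
Prior precision 1/σ₀² = 1/9; data precision n/σ² = 6/9 = 2/3.
θ̂ = ((1/9)·(-3) + (2/3)·(-4.61)) / (1/9 + 2/3) = (-511/150)/(7/9) = -4.3800.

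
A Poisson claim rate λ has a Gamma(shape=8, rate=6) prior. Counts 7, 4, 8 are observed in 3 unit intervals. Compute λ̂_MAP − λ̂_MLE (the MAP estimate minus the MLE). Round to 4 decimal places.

Σxᵢ = 19. Posterior is Gamma(27, 9); MAP = (27−1)/9 = 26/9 ≈ 2.88889.
MLE = x̄ = 19/3 ≈ 6.33333.
Difference = 26/9 − 19/3 = -31/9 ≈ -3.4444.

MAP − MLE = -3.4444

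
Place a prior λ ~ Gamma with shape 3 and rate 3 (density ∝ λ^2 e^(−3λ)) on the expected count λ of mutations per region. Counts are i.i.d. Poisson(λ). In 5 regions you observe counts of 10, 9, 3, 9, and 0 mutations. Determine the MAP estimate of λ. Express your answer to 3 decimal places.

Σxᵢ = 10+9+3+9+0 = 31, with n = 5.
Posterior ∝ λ^2e^(−3λ) · λ^31e^(−5λ) = λ^33e^(−8λ), i.e. Gamma(shape=34, rate=8).
The mode of a Gamma(a, b) with a ≥ 1 (shape–rate) is (a−1)/b = 33/8 ≈ 4.125.

λ̂_MAP = 4.125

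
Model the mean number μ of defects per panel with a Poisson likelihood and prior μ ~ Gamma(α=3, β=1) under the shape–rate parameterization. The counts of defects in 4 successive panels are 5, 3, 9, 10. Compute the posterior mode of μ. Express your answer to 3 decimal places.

Σxᵢ = 5+3+9+10 = 27, with n = 4.
Posterior ∝ μ^2e^(−1μ) · μ^27e^(−4μ) = μ^29e^(−5μ), i.e. Gamma(shape=30, rate=5).
The mode of a Gamma(a, b) with a ≥ 1 (shape–rate) is (a−1)/b = 29/5 ≈ 5.800.

μ̂_MAP = 5.800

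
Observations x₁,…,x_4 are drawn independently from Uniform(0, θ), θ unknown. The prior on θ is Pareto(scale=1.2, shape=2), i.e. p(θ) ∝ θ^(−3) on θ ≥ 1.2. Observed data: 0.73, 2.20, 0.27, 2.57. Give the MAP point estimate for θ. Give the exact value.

The Uniform(0, θ) likelihood is θ^(−n) for θ ≥ max(xᵢ), zero otherwise. Here max(xᵢ) = 2.57.
Posterior ∝ θ^(−3) · θ^(−4) = θ^(−7) on θ ≥ max(1.2, 2.57) = 2.57.
This density is strictly decreasing in θ, so the posterior mode lies at the lower boundary of the support.

θ̂_MAP = 2.57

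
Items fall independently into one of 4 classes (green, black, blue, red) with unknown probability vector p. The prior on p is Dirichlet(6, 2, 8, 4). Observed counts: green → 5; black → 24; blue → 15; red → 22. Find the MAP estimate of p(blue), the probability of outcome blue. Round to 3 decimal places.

MAP estimate of p(blue) = 0.268

The posterior is Dirichlet(αᵢ + nᵢ) = Dirichlet(11, 26, 23, 26).
For a Dirichlet(a₁,…,a_K) with all aᵢ > 1, the mode has j-th component (aⱼ − 1)/(Σaᵢ − K).
Here Σaᵢ = 86 and K = 4, so p(blue) = (23 − 1)/(86 − 4) = 22/82 ≈ 0.268.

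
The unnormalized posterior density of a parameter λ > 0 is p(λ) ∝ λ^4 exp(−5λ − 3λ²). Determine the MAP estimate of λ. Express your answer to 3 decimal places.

λ̂_MAP = 0.500

ℓ'(λ) = 4/λ − 5 − 6λ. Setting this to zero and multiplying by λ: 6λ² + 5λ − 4 = 0.
λ = (−5 + √(5² + 4·6·4)) / (2·6) = (−5 + √121) / 12 = (−5 + 11)/12 = 1/2.
ℓ''(λ) = −4/λ² − 6 < 0, confirming a maximum.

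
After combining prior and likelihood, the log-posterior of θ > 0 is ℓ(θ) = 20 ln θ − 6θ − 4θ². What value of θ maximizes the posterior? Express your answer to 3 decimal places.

θ̂_MAP = 1.250

ℓ'(θ) = 20/θ − 6 − 8θ. Setting this to zero and multiplying by θ: 8θ² + 6θ − 20 = 0.
θ = (−6 + √(6² + 4·8·20)) / (2·8) = (−6 + √676) / 16 = (−6 + 26)/16 = 5/4.
ℓ''(θ) = −20/θ² − 8 < 0, confirming a maximum.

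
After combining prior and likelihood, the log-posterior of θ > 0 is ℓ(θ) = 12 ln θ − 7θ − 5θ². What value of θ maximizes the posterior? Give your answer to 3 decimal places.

θ̂_MAP = 0.800

ℓ'(θ) = 12/θ − 7 − 10θ. Setting this to zero and multiplying by θ: 10θ² + 7θ − 12 = 0.
θ = (−7 + √(7² + 4·10·12)) / (2·10) = (−7 + √529) / 20 = (−7 + 23)/20 = 4/5.
ℓ''(θ) = −12/θ² − 10 < 0, confirming a maximum.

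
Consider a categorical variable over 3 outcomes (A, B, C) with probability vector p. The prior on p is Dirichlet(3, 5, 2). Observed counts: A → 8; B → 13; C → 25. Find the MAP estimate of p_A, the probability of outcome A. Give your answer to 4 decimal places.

MAP estimate of p_A = 0.1887

The posterior is Dirichlet(αᵢ + nᵢ) = Dirichlet(11, 18, 27).
For a Dirichlet(a₁,…,a_K) with all aᵢ > 1, the mode has j-th component (aⱼ − 1)/(Σaᵢ − K).
Here Σaᵢ = 56 and K = 3, so p_A = (11 − 1)/(56 − 3) = 10/53 ≈ 0.1887.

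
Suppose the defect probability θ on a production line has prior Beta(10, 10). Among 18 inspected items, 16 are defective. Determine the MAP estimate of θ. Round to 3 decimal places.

Prior: Beta(10, 10).
Data: 16 successes in 18 trials. The binomial likelihood contributes θ^16(1−θ)^2, so the posterior is Beta(10+16, 10+2) = Beta(26, 12).
For Beta(a, b) with a, b > 1 the mode is (a−1)/(a+b−2) = 25/36 ≈ 0.694.

θ̂_MAP = 0.694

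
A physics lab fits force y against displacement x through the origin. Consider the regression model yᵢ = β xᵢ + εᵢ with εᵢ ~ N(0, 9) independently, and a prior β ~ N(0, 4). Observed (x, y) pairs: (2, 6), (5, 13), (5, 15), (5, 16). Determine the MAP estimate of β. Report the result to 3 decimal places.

log p(β | y) = −Σ(yᵢ − βxᵢ)²/(2·9) − β²/(2·4) + const.
Setting the derivative to zero: Σxᵢ(yᵢ − βxᵢ)/9 − β/4 = 0, so β = Σxᵢyᵢ / (Σxᵢ² + σ²/τ²).
Σxᵢyᵢ = 2·6 + 5·13 + 5·15 + 5·16 = 232; Σxᵢ² = 79; σ²/τ² = 2.25.
β̂_MAP = 232 / (79 + 2.25) = 232/81.25 ≈ 2.855.

β̂_MAP = 2.855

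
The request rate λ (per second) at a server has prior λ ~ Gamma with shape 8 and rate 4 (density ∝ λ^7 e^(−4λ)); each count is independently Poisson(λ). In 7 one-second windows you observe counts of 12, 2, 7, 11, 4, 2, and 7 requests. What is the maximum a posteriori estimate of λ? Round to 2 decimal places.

λ̂_MAP = 4.73

Σxᵢ = 12+2+7+11+4+2+7 = 45, with n = 7.
Posterior ∝ λ^7e^(−4λ) · λ^45e^(−7λ) = λ^52e^(−11λ), i.e. Gamma(shape=53, rate=11).
The mode of a Gamma(a, b) with a ≥ 1 (shape–rate) is (a−1)/b = 52/11 ≈ 4.73.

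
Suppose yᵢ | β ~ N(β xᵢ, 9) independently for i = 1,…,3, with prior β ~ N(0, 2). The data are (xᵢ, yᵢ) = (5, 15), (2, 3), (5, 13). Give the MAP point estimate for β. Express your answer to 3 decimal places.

log p(β | y) = −Σ(yᵢ − βxᵢ)²/(2·9) − β²/(2·2) + const.
Setting the derivative to zero: Σxᵢ(yᵢ − βxᵢ)/9 − β/2 = 0, so β = Σxᵢyᵢ / (Σxᵢ² + σ²/τ²).
Σxᵢyᵢ = 5·15 + 2·3 + 5·13 = 146; Σxᵢ² = 54; σ²/τ² = 4.5.
β̂_MAP = 146 / (54 + 4.5) = 146/58.5 ≈ 2.496.

β̂_MAP = 2.496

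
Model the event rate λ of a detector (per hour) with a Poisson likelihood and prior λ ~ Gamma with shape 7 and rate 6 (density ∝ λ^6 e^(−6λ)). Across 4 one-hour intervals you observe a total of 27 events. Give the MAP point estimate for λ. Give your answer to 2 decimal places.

λ̂_MAP = 3.30

Σxᵢ = 27, n = 4.
Posterior ∝ λ^6e^(−6λ) · λ^27e^(−4λ) = λ^33e^(−10λ), i.e. Gamma(shape=34, rate=10).
The mode of a Gamma(a, b) with a ≥ 1 (shape–rate) is (a−1)/b = 33/10 ≈ 3.30.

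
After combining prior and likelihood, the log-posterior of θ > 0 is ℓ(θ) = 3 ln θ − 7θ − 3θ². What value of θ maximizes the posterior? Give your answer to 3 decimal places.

ℓ'(θ) = 3/θ − 7 − 6θ. Setting this to zero and multiplying by θ: 6θ² + 7θ − 3 = 0.
θ = (−7 + √(7² + 4·6·3)) / (2·6) = (−7 + √121) / 12 = (−7 + 11)/12 = 1/3.
ℓ''(θ) = −3/θ² − 6 < 0, confirming a maximum.

θ̂_MAP = 0.333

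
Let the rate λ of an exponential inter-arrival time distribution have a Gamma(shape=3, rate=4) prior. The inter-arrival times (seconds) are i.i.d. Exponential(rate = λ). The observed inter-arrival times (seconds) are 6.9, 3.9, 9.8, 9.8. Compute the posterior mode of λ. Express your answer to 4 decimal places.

The Exponential(rate=λ) likelihood is ∝ λ^n e^(−λΣtᵢ). Here n = 4 and Σtᵢ = 6.9 + 3.9 + 9.8 + 9.8 = 30.4.
Posterior ∝ λ^2e^(−4λ) · λ^4e^(−30.4λ) = λ^6e^(−34.4λ), i.e. Gamma(7, 34.4).
Mode = (a−1)/b = 6/34.4 ≈ 0.1744.

λ̂_MAP = 0.1744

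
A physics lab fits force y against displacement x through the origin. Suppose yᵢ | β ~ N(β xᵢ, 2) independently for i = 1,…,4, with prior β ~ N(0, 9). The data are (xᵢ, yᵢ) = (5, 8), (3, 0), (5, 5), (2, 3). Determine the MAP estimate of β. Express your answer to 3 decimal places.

log p(β | y) = −Σ(yᵢ − βxᵢ)²/(2·2) − β²/(2·9) + const.
Setting the derivative to zero: Σxᵢ(yᵢ − βxᵢ)/2 − β/9 = 0, so β = Σxᵢyᵢ / (Σxᵢ² + σ²/τ²).
Σxᵢyᵢ = 5·8 + 3·0 + 5·5 + 2·3 = 71; Σxᵢ² = 63; σ²/τ² = 2/9.
β̂_MAP = 71 / (63 + 2/9) = 71/(569/9) = 639/569 ≈ 1.123.

β̂_MAP = 1.123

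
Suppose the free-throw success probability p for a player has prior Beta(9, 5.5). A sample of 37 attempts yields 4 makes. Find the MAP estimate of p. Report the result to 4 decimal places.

p̂_MAP = 0.2424

Prior: Beta(9, 5.5).
Data: 4 successes in 37 trials. The binomial likelihood contributes p^4(1−p)^33, so the posterior is Beta(9+4, 5.5+33) = Beta(13, 38.5).
For Beta(a, b) with a, b > 1 the mode is (a−1)/(a+b−2) = 12/49.5 ≈ 0.2424.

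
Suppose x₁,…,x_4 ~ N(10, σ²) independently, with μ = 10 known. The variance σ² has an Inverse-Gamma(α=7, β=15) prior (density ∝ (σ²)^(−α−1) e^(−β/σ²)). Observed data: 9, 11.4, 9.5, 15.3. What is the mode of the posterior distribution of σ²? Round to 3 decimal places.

σ̂²_MAP = 3.065

Sum of squared deviations about the known mean: SS = (9−10)² + (11.4−10)² + (9.5−10)² + (15.3−10)² = 31.3.
The Normal likelihood contributes (σ²)^(−n/2) exp(−SS/(2σ²)), so the posterior is Inverse-Gamma(α + n/2, β + SS/2) = Inverse-Gamma(9, 30.65).
The mode of Inverse-Gamma(a, b) is b/(a+1) = 30.65/10 ≈ 3.065.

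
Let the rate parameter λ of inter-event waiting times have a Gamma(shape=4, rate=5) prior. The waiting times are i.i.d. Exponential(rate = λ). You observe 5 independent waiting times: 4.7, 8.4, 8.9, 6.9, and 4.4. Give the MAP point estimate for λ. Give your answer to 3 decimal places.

The Exponential(rate=λ) likelihood is ∝ λ^n e^(−λΣtᵢ). Here n = 5 and Σtᵢ = 4.7 + 8.4 + 8.9 + 6.9 + 4.4 = 33.3.
Posterior ∝ λ^3e^(−5λ) · λ^5e^(−33.3λ) = λ^8e^(−38.3λ), i.e. Gamma(9, 38.3).
Mode = (a−1)/b = 8/38.3 ≈ 0.209.

λ̂_MAP = 0.209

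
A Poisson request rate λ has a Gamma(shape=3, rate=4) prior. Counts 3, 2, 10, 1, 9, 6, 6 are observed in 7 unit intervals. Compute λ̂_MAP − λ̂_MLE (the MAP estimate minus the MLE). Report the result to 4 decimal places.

MAP − MLE = -1.7403

Σxᵢ = 37. Posterior is Gamma(40, 11); MAP = (40−1)/11 = 39/11 ≈ 3.54545.
MLE = x̄ = 37/7 ≈ 5.28571.
Difference = 39/11 − 37/7 = -134/77 ≈ -1.7403.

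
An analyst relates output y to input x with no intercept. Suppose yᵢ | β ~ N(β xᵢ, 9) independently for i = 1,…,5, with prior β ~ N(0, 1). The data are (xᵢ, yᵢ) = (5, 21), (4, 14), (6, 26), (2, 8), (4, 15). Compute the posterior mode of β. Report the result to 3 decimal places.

log p(β | y) = −Σ(yᵢ − βxᵢ)²/(2·9) − β²/(2·1) + const.
Setting the derivative to zero: Σxᵢ(yᵢ − βxᵢ)/9 − β/1 = 0, so β = Σxᵢyᵢ / (Σxᵢ² + σ²/τ²).
Σxᵢyᵢ = 5·21 + 4·14 + 6·26 + 2·8 + 4·15 = 393; Σxᵢ² = 97; σ²/τ² = 9.
β̂_MAP = 393 / (97 + 9) = 393/106 ≈ 3.708.

β̂_MAP = 3.708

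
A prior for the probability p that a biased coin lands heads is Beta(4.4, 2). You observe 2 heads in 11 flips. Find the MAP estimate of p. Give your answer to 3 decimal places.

Prior: Beta(4.4, 2).
Data: 2 successes in 11 trials. The binomial likelihood contributes p^2(1−p)^9, so the posterior is Beta(4.4+2, 2+9) = Beta(6.4, 11).
For Beta(a, b) with a, b > 1 the mode is (a−1)/(a+b−2) = 5.4/15.4 ≈ 0.351.

p̂_MAP = 0.351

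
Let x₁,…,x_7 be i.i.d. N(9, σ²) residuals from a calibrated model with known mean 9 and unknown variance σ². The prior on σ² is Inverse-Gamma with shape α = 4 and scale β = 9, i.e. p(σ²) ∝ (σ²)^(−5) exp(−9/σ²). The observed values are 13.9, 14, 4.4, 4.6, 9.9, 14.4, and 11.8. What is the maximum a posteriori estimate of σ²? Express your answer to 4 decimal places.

σ̂²_MAP = 8.5494

Sum of squared deviations about the known mean: SS = (13.9−9)² + (14−9)² + (4.4−9)² + (4.6−9)² + (9.9−9)² + (14.4−9)² + (11.8−9)² = 127.34.
The Normal likelihood contributes (σ²)^(−n/2) exp(−SS/(2σ²)), so the posterior is Inverse-Gamma(α + n/2, β + SS/2) = Inverse-Gamma(7.5, 72.67).
The mode of Inverse-Gamma(a, b) is b/(a+1) = 72.67/8.5 ≈ 8.5494.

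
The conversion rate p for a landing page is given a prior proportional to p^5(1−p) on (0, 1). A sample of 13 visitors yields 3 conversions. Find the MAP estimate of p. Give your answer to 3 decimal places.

The prior density ∝ p^5(1−p)^1 is the kernel of Beta(6, 2).
Data: 3 successes in 13 trials. The binomial likelihood contributes p^3(1−p)^10, so the posterior is Beta(6+3, 2+10) = Beta(9, 12).
For Beta(a, b) with a, b > 1 the mode is (a−1)/(a+b−2) = 8/19 ≈ 0.421.

p̂_MAP = 0.421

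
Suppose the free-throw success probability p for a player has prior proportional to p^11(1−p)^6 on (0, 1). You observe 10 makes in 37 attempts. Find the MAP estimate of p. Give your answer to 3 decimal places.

The prior density ∝ p^11(1−p)^6 is the kernel of Beta(12, 7).
Data: 10 successes in 37 trials. The binomial likelihood contributes p^10(1−p)^27, so the posterior is Beta(12+10, 7+27) = Beta(22, 34).
For Beta(a, b) with a, b > 1 the mode is (a−1)/(a+b−2) = 21/54 ≈ 0.389.

p̂_MAP = 0.389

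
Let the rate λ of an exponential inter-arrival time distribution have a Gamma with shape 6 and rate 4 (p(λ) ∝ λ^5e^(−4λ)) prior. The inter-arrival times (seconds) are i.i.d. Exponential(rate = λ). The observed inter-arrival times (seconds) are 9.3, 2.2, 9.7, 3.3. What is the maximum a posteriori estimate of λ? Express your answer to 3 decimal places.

The Exponential(rate=λ) likelihood is ∝ λ^n e^(−λΣtᵢ). Here n = 4 and Σtᵢ = 9.3 + 2.2 + 9.7 + 3.3 = 24.5.
Posterior ∝ λ^5e^(−4λ) · λ^4e^(−24.5λ) = λ^9e^(−28.5λ), i.e. Gamma(10, 28.5).
Mode = (a−1)/b = 9/28.5 ≈ 0.316.

λ̂_MAP = 0.316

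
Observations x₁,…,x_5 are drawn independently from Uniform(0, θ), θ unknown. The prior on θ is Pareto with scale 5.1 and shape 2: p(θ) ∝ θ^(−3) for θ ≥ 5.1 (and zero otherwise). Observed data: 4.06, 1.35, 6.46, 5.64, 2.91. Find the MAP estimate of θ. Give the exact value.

The Uniform(0, θ) likelihood is θ^(−n) for θ ≥ max(xᵢ), zero otherwise. Here max(xᵢ) = 6.46.
Posterior ∝ θ^(−3) · θ^(−5) = θ^(−8) on θ ≥ max(5.1, 6.46) = 6.46.
This density is strictly decreasing in θ, so the posterior mode lies at the lower boundary of the support.

θ̂_MAP = 6.46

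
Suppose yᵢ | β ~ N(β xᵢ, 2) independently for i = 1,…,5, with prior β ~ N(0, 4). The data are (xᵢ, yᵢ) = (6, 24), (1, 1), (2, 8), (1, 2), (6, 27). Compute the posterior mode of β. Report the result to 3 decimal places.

log p(β | y) = −Σ(yᵢ − βxᵢ)²/(2·2) − β²/(2·4) + const.
Setting the derivative to zero: Σxᵢ(yᵢ − βxᵢ)/2 − β/4 = 0, so β = Σxᵢyᵢ / (Σxᵢ² + σ²/τ²).
Σxᵢyᵢ = 6·24 + 1·1 + 2·8 + 1·2 + 6·27 = 325; Σxᵢ² = 78; σ²/τ² = 0.5.
β̂_MAP = 325 / (78 + 0.5) = 325/78.5 ≈ 4.140.

β̂_MAP = 4.140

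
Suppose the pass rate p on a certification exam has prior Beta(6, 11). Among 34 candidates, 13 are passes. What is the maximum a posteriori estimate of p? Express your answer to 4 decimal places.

Prior: Beta(6, 11).
Data: 13 successes in 34 trials. The binomial likelihood contributes p^13(1−p)^21, so the posterior is Beta(6+13, 11+21) = Beta(19, 32).
For Beta(a, b) with a, b > 1 the mode is (a−1)/(a+b−2) = 18/49 ≈ 0.3673.

p̂_MAP = 0.3673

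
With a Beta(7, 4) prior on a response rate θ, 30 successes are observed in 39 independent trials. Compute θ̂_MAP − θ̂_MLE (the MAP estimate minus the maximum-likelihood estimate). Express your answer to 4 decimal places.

MAP − MLE = -0.0192

Posterior is Beta(37, 13); MAP = (37−1)/(50−2) = 36/48 ≈ 0.75000.
MLE ignores the prior: θ̂_MLE = k/n = 30/39 ≈ 0.76923.
Difference = 36/48 − 30/39 = -1/52 ≈ -0.0192.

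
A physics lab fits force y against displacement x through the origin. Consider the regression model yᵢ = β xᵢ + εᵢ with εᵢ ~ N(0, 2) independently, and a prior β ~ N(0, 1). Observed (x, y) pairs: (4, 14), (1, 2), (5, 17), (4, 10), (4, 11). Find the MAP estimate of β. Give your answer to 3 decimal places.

log p(β | y) = −Σ(yᵢ − βxᵢ)²/(2·2) − β²/(2·1) + const.
Setting the derivative to zero: Σxᵢ(yᵢ − βxᵢ)/2 − β/1 = 0, so β = Σxᵢyᵢ / (Σxᵢ² + σ²/τ²).
Σxᵢyᵢ = 4·14 + 1·2 + 5·17 + 4·10 + 4·11 = 227; Σxᵢ² = 74; σ²/τ² = 2.
β̂_MAP = 227 / (74 + 2) = 227/76 ≈ 2.987.

β̂_MAP = 2.987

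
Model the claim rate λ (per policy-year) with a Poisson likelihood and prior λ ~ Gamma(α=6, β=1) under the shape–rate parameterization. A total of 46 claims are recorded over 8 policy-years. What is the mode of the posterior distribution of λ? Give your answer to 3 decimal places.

Σxᵢ = 46, n = 8.
Posterior ∝ λ^5e^(−1λ) · λ^46e^(−8λ) = λ^51e^(−9λ), i.e. Gamma(shape=52, rate=9).
The mode of a Gamma(a, b) with a ≥ 1 (shape–rate) is (a−1)/b = 51/9 ≈ 5.667.

λ̂_MAP = 5.667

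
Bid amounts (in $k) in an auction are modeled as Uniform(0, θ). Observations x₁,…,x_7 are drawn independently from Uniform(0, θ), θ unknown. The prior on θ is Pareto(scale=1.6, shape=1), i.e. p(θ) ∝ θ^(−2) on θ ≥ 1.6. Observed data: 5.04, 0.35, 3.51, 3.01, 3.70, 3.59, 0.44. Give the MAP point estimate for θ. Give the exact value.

θ̂_MAP = 5.04

The Uniform(0, θ) likelihood is θ^(−n) for θ ≥ max(xᵢ), zero otherwise. Here max(xᵢ) = 5.04.
Posterior ∝ θ^(−2) · θ^(−7) = θ^(−9) on θ ≥ max(1.6, 5.04) = 5.04.
This density is strictly decreasing in θ, so the posterior mode lies at the lower boundary of the support.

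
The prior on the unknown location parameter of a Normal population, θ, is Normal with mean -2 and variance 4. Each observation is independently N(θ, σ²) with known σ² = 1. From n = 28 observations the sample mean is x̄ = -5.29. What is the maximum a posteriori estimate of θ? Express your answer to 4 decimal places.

n = 28, x̄ = -5.29.
For a Normal prior and Normal likelihood with known variance, the posterior is Normal; its mode equals its mean, the precision-weighted average.
Prior precision 1/σ₀² = 1/4 = 0.25; data precision n/σ² = 28/1 = 28.
θ̂ = (0.25·(-2) + 28·(-5.29)) / (0.25 + 28) = (-148.62)/28.25 = -14862/2825 ≈ -5.2609.

θ̂_MAP = -5.2609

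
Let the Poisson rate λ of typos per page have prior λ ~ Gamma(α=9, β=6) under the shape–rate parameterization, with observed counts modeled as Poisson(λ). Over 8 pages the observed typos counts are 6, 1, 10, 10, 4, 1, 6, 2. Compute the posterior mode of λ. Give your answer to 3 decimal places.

Σxᵢ = 6+1+10+10+4+1+6+2 = 40, with n = 8.
Posterior ∝ λ^8e^(−6λ) · λ^40e^(−8λ) = λ^48e^(−14λ), i.e. Gamma(shape=49, rate=14).
The mode of a Gamma(a, b) with a ≥ 1 (shape–rate) is (a−1)/b = 48/14 ≈ 3.429.

λ̂_MAP = 3.429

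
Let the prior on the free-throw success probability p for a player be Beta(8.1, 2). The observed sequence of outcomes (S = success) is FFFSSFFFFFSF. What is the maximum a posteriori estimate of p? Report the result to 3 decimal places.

Prior: Beta(8.1, 2).
Data: 3 successes in 12 trials (from the sequence). The binomial likelihood contributes p^3(1−p)^9, so the posterior is Beta(8.1+3, 2+9) = Beta(11.1, 11).
For Beta(a, b) with a, b > 1 the mode is (a−1)/(a+b−2) = 10.1/20.1 ≈ 0.502.

p̂_MAP = 0.502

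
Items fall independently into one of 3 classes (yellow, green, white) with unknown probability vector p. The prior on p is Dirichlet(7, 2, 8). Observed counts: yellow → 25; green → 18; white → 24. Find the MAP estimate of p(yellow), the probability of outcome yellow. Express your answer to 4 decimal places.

MAP estimate of p(yellow) = 0.3827

The posterior is Dirichlet(αᵢ + nᵢ) = Dirichlet(32, 20, 32).
For a Dirichlet(a₁,…,a_K) with all aᵢ > 1, the mode has j-th component (aⱼ − 1)/(Σaᵢ − K).
Here Σaᵢ = 84 and K = 3, so p(yellow) = (32 − 1)/(84 − 3) = 31/81 ≈ 0.3827.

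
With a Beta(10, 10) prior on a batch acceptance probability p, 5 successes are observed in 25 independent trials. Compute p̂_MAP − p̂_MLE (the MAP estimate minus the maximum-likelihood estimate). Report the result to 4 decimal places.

MAP − MLE = 0.1256

Posterior is Beta(15, 30); MAP = (15−1)/(45−2) = 14/43 ≈ 0.32558.
MLE ignores the prior: p̂_MLE = k/n = 5/25 ≈ 0.20000.
Difference = 14/43 − 5/25 = 27/215 ≈ 0.1256.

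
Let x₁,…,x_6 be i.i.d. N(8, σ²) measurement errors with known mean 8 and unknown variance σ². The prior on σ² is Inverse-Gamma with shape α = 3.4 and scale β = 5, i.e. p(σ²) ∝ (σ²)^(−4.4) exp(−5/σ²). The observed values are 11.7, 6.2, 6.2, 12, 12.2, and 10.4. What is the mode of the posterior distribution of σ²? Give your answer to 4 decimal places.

σ̂²_MAP = 4.7007

Sum of squared deviations about the known mean: SS = (11.7−8)² + (6.2−8)² + (6.2−8)² + (12−8)² + (12.2−8)² + (10.4−8)² = 59.57.
The Normal likelihood contributes (σ²)^(−n/2) exp(−SS/(2σ²)), so the posterior is Inverse-Gamma(α + n/2, β + SS/2) = Inverse-Gamma(6.4, 34.785).
The mode of Inverse-Gamma(a, b) is b/(a+1) = 34.785/7.4 ≈ 4.7007.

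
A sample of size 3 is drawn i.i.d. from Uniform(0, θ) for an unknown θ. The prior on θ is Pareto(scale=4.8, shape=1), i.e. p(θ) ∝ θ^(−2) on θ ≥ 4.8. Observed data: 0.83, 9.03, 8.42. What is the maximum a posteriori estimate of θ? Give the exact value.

θ̂_MAP = 9.03

The Uniform(0, θ) likelihood is θ^(−n) for θ ≥ max(xᵢ), zero otherwise. Here max(xᵢ) = 9.03.
Posterior ∝ θ^(−2) · θ^(−3) = θ^(−5) on θ ≥ max(4.8, 9.03) = 9.03.
This density is strictly decreasing in θ, so the posterior mode lies at the lower boundary of the support.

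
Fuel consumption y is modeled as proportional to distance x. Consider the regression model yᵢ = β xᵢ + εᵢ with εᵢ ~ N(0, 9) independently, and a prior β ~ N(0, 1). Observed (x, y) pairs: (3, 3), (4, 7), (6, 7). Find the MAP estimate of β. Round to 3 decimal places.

log p(β | y) = −Σ(yᵢ − βxᵢ)²/(2·9) − β²/(2·1) + const.
Setting the derivative to zero: Σxᵢ(yᵢ − βxᵢ)/9 − β/1 = 0, so β = Σxᵢyᵢ / (Σxᵢ² + σ²/τ²).
Σxᵢyᵢ = 3·3 + 4·7 + 6·7 = 79; Σxᵢ² = 61; σ²/τ² = 9.
β̂_MAP = 79 / (61 + 9) = 79/70 ≈ 1.129.

β̂_MAP = 1.129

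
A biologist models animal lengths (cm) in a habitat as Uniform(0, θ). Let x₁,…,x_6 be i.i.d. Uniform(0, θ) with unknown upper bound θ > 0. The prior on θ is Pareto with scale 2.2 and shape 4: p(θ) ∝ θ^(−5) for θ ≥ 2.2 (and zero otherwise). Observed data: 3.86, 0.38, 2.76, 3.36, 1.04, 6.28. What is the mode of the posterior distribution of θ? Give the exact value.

The Uniform(0, θ) likelihood is θ^(−n) for θ ≥ max(xᵢ), zero otherwise. Here max(xᵢ) = 6.28.
Posterior ∝ θ^(−5) · θ^(−6) = θ^(−11) on θ ≥ max(2.2, 6.28) = 6.28.
This density is strictly decreasing in θ, so the posterior mode lies at the lower boundary of the support.

θ̂_MAP = 6.28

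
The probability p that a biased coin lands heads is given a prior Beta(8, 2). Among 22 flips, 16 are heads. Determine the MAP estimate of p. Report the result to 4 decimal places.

p̂_MAP = 0.7667

Prior: Beta(8, 2).
Data: 16 successes in 22 trials. The binomial likelihood contributes p^16(1−p)^6, so the posterior is Beta(8+16, 2+6) = Beta(24, 8).
For Beta(a, b) with a, b > 1 the mode is (a−1)/(a+b−2) = 23/30 ≈ 0.7667.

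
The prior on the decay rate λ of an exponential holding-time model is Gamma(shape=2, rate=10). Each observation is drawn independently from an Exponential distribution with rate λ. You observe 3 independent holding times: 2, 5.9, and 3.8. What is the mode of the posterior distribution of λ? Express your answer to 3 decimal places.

λ̂_MAP = 0.184

The Exponential(rate=λ) likelihood is ∝ λ^n e^(−λΣtᵢ). Here n = 3 and Σtᵢ = 2 + 5.9 + 3.8 = 11.7.
Posterior ∝ λe^(−10λ) · λ^3e^(−11.7λ) = λ^4e^(−21.7λ), i.e. Gamma(5, 21.7).
Mode = (a−1)/b = 4/21.7 ≈ 0.184.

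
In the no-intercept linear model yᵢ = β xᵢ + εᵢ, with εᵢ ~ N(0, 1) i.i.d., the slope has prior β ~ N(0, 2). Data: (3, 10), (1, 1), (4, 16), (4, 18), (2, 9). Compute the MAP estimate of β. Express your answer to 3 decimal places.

β̂_MAP = 3.978

log p(β | y) = −Σ(yᵢ − βxᵢ)²/(2·1) − β²/(2·2) + const.
Setting the derivative to zero: Σxᵢ(yᵢ − βxᵢ)/1 − β/2 = 0, so β = Σxᵢyᵢ / (Σxᵢ² + σ²/τ²).
Σxᵢyᵢ = 3·10 + 1·1 + 4·16 + 4·18 + 2·9 = 185; Σxᵢ² = 46; σ²/τ² = 0.5.
β̂_MAP = 185 / (46 + 0.5) = 185/46.5 ≈ 3.978.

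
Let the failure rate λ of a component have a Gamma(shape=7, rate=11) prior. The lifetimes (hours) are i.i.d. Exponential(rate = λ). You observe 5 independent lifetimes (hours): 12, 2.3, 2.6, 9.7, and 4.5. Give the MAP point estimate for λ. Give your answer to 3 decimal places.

The Exponential(rate=λ) likelihood is ∝ λ^n e^(−λΣtᵢ). Here n = 5 and Σtᵢ = 12 + 2.3 + 2.6 + 9.7 + 4.5 = 31.1.
Posterior ∝ λ^6e^(−11λ) · λ^5e^(−31.1λ) = λ^11e^(−42.1λ), i.e. Gamma(12, 42.1).
Mode = (a−1)/b = 11/42.1 ≈ 0.261.

λ̂_MAP = 0.261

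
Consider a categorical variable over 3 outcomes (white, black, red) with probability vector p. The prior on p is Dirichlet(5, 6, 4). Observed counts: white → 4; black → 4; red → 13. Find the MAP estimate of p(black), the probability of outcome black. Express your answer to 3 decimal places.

MAP estimate of p(black) = 0.273

The posterior is Dirichlet(αᵢ + nᵢ) = Dirichlet(9, 10, 17).
For a Dirichlet(a₁,…,a_K) with all aᵢ > 1, the mode has j-th component (aⱼ − 1)/(Σaᵢ − K).
Here Σaᵢ = 36 and K = 3, so p(black) = (10 − 1)/(36 − 3) = 9/33 ≈ 0.273.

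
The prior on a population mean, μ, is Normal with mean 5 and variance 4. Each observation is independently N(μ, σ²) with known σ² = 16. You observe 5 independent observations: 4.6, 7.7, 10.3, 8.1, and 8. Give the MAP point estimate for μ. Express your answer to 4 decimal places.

μ̂_MAP = 6.5222

n = 5; x̄ = (4.6 + 7.7 + 10.3 + 8.1 + 8)/5 = 38.7/5 = 7.74.
For a Normal prior and Normal likelihood with known variance, the posterior is Normal; its mode equals its mean, the precision-weighted average.
Prior precision 1/σ₀² = 1/4 = 0.25; data precision n/σ² = 5/16 = 0.3125.
μ̂ = (0.25·5 + 0.3125·7.74) / (0.25 + 0.3125) = 3.66875/0.5625 = 587/90 ≈ 6.5222.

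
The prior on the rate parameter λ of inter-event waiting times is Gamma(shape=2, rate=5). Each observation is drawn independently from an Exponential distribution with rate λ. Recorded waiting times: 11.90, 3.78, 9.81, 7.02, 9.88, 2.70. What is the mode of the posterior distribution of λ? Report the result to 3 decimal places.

λ̂_MAP = 0.140

The Exponential(rate=λ) likelihood is ∝ λ^n e^(−λΣtᵢ). Here n = 6 and Σtᵢ = 11.90 + 3.78 + 9.81 + 7.02 + 9.88 + 2.70 = 45.09.
Posterior ∝ λe^(−5λ) · λ^6e^(−45.09λ) = λ^7e^(−50.09λ), i.e. Gamma(8, 50.09).
Mode = (a−1)/b = 7/50.09 ≈ 0.140.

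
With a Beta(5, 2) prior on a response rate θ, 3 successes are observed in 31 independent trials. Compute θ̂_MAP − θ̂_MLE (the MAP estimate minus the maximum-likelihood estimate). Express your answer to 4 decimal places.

Posterior is Beta(8, 30); MAP = (8−1)/(38−2) = 7/36 ≈ 0.19444.
MLE ignores the prior: θ̂_MLE = k/n = 3/31 ≈ 0.09677.
Difference = 7/36 − 3/31 = 109/1116 ≈ 0.0977.

MAP − MLE = 0.0977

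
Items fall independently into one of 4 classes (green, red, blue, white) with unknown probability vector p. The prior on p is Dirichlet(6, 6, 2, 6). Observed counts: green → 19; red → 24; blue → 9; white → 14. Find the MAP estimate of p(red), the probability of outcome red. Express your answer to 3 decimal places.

The posterior is Dirichlet(αᵢ + nᵢ) = Dirichlet(25, 30, 11, 20).
For a Dirichlet(a₁,…,a_K) with all aᵢ > 1, the mode has j-th component (aⱼ − 1)/(Σaᵢ − K).
Here Σaᵢ = 86 and K = 4, so p(red) = (30 − 1)/(86 − 4) = 29/82 ≈ 0.354.

MAP estimate of p(red) = 0.354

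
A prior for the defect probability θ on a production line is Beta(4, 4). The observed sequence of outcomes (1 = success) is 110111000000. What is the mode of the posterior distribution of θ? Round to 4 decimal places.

Prior: Beta(4, 4).
Data: 5 successes in 12 trials (from the sequence). The binomial likelihood contributes θ^5(1−θ)^7, so the posterior is Beta(4+5, 4+7) = Beta(9, 11).
For Beta(a, b) with a, b > 1 the mode is (a−1)/(a+b−2) = 8/18 ≈ 0.4444.

θ̂_MAP = 0.4444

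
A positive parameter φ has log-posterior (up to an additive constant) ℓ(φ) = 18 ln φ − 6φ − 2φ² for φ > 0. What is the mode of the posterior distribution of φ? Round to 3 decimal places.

ℓ'(φ) = 18/φ − 6 − 4φ. Setting this to zero and multiplying by φ: 4φ² + 6φ − 18 = 0.
φ = (−6 + √(6² + 4·4·18)) / (2·4) = (−6 + √324) / 8 = (−6 + 18)/8 = 3/2.
ℓ''(φ) = −18/φ² − 4 < 0, confirming a maximum.

φ̂_MAP = 1.500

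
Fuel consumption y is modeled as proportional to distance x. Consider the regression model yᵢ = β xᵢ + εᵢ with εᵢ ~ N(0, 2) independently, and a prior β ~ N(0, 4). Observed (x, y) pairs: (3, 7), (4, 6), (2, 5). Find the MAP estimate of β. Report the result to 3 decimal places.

log p(β | y) = −Σ(yᵢ − βxᵢ)²/(2·2) − β²/(2·4) + const.
Setting the derivative to zero: Σxᵢ(yᵢ − βxᵢ)/2 − β/4 = 0, so β = Σxᵢyᵢ / (Σxᵢ² + σ²/τ²).
Σxᵢyᵢ = 3·7 + 4·6 + 2·5 = 55; Σxᵢ² = 29; σ²/τ² = 0.5.
β̂_MAP = 55 / (29 + 0.5) = 55/29.5 ≈ 1.864.

β̂_MAP = 1.864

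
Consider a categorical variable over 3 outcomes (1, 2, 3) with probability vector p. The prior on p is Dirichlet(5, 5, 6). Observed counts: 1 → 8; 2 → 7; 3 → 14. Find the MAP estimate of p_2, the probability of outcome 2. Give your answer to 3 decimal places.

MAP estimate: 0.262

The posterior is Dirichlet(αᵢ + nᵢ) = Dirichlet(13, 12, 20).
For a Dirichlet(a₁,…,a_K) with all aᵢ > 1, the mode has j-th component (aⱼ − 1)/(Σaᵢ − K).
Here Σaᵢ = 45 and K = 3, so p_2 = (12 − 1)/(45 − 3) = 11/42 ≈ 0.262.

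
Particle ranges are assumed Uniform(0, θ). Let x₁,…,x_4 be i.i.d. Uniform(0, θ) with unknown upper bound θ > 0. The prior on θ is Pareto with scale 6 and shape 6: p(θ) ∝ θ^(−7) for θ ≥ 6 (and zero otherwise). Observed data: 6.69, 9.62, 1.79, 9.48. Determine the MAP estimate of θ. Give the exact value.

The Uniform(0, θ) likelihood is θ^(−n) for θ ≥ max(xᵢ), zero otherwise. Here max(xᵢ) = 9.62.
Posterior ∝ θ^(−7) · θ^(−4) = θ^(−11) on θ ≥ max(6, 9.62) = 9.62.
This density is strictly decreasing in θ, so the posterior mode lies at the lower boundary of the support.

θ̂_MAP = 9.62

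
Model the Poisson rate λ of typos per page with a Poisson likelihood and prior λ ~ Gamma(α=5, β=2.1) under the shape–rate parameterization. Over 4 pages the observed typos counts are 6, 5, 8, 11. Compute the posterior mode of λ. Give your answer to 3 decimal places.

Σxᵢ = 6+5+8+11 = 30, with n = 4.
Posterior ∝ λ^4e^(−2.1λ) · λ^30e^(−4λ) = λ^34e^(−6.1λ), i.e. Gamma(shape=35, rate=6.1).
The mode of a Gamma(a, b) with a ≥ 1 (shape–rate) is (a−1)/b = 34/6.1 ≈ 5.574.

λ̂_MAP = 5.574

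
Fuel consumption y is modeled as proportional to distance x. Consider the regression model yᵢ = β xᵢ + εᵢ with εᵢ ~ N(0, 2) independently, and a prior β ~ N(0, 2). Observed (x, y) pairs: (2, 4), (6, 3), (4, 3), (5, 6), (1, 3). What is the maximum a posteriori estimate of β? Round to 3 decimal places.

β̂_MAP = 0.855

log p(β | y) = −Σ(yᵢ − βxᵢ)²/(2·2) − β²/(2·2) + const.
Setting the derivative to zero: Σxᵢ(yᵢ − βxᵢ)/2 − β/2 = 0, so β = Σxᵢyᵢ / (Σxᵢ² + σ²/τ²).
Σxᵢyᵢ = 2·4 + 6·3 + 4·3 + 5·6 + 1·3 = 71; Σxᵢ² = 82; σ²/τ² = 1.
β̂_MAP = 71 / (82 + 1) = 71/83 ≈ 0.855.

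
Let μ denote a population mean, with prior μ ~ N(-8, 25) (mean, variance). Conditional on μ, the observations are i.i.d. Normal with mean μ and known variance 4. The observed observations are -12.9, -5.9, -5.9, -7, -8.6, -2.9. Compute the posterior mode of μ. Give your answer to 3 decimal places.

n = 6; x̄ = ((-12.9) + (-5.9) + (-5.9) + (-7) + (-8.6) + (-2.9))/6 = -43.2/6 = -7.2.
For a Normal prior and Normal likelihood with known variance, the posterior is Normal; its mode equals its mean, the precision-weighted average.
Prior precision 1/σ₀² = 1/25 = 0.04; data precision n/σ² = 6/4 = 1.5.
μ̂ = (0.04·(-8) + 1.5·(-7.2)) / (0.04 + 1.5) = (-11.12)/1.54 = -556/77 ≈ -7.221.

μ̂_MAP = -7.221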